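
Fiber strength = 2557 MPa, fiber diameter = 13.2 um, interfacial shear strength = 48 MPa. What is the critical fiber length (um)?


Lc = sigma_f * d / (2 * tau_i) = 2557 * 13.2 / (2 * 48) = 351.6 um

351.6 um


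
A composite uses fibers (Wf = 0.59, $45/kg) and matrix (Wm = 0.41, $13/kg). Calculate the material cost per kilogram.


Cost = cost_f*Wf + cost_m*Wm = 45*0.59 + 13*0.41 = $31.88/kg

$31.88/kg


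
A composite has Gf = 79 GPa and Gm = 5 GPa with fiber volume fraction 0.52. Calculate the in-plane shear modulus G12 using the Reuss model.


1/G12 = Vf/Gf + (1-Vf)/Gm = 0.52/79 + 0.48/5
G12 = 9.75 GPa

9.75 GPa


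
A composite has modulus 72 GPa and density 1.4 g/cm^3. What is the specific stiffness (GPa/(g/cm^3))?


Specific stiffness = E/rho = 72/1.4 = 51.4 GPa/(g/cm^3)

51.4 GPa/(g/cm^3)


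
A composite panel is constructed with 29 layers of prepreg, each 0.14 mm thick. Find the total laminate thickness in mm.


h = n * t_ply = 29 * 0.14 = 4.06 mm

4.06 mm


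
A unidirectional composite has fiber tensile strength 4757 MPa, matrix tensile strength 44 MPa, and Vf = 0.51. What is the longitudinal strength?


sigma_1 = sigma_f*Vf + sigma_m*(1-Vf) = 4757*0.51 + 44*0.49 = 2447.6 MPa

2447.6 MPa


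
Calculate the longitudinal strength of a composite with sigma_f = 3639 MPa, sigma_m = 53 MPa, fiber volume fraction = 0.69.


sigma_1 = sigma_f*Vf + sigma_m*(1-Vf) = 3639*0.69 + 53*0.31 = 2527.3 MPa

2527.3 MPa


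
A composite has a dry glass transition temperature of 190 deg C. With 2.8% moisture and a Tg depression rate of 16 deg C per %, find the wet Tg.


Tg_wet = Tg_dry - k*moisture = 190 - 16*2.8 = 145.2 deg C

145.2 deg C


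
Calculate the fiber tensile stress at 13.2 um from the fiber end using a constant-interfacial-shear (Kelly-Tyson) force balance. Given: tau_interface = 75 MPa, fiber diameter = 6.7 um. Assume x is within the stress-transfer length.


Force balance: sigma_f * (pi*d^2/4) = tau * (pi*d) * x  ->  sigma_f = 4 * tau * x / d
sigma_f = 4 * 75 * 13.2 / 6.7 = 591.0 MPa

591.0 MPa


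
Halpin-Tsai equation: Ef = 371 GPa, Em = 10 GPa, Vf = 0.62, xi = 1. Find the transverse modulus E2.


eta = (Ef/Em - 1)/(Ef/Em + xi) = (37.1 - 1)/(37.1 + 1) = 0.9475
E2 = Em*(1+xi*eta*Vf)/(1-eta*Vf) = 38.48 GPa

38.48 GPa


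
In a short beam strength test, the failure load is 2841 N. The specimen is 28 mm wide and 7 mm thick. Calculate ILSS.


ILSS = 3F/(4bh) = 3*2841/(4*28*7) = 10.87 MPa

10.87 MPa


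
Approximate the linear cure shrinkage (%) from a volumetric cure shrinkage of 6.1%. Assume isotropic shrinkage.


Linear shrinkage ≈ vol_shrink/3 = 6.1/3 = 2.033%

2.033%


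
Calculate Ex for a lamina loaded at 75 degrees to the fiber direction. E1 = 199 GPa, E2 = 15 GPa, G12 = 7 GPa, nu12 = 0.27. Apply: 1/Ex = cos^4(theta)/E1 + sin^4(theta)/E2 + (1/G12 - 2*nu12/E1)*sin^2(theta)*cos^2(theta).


cos^4(75) = 0.004487, sin^4(75) = 0.870513, sin^2(75)*cos^2(75) = 0.0625
1/G12 - 2*nu12/E1 = 1/7 - 2*0.27/199 = 0.140144 GPa^-1
1/Ex = 0.004487/199 + 0.870513/15 + 0.140144*0.0625 = 0.0668157 GPa^-1
Ex = 14.97 GPa

14.97 GPa


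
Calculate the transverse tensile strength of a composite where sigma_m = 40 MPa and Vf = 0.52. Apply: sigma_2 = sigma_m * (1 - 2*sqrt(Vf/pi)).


factor = 1 - 2*sqrt(0.52/pi) = 0.1863
sigma_2 = 40 * 0.1863 = 7.45 MPa

7.45 MPa


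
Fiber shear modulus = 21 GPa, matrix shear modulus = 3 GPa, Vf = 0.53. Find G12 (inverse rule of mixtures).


1/G12 = Vf/Gf + (1-Vf)/Gm = 0.53/21 + 0.47/3
G12 = 5.5 GPa

5.5 GPa


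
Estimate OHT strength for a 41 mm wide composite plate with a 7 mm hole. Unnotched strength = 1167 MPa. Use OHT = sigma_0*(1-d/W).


OHT = sigma_0*(1-d/W) = 1167*(1-7/41) = 967.8 MPa

967.8 MPa


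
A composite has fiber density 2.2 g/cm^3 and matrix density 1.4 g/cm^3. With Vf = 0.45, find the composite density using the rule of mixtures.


rho_c = rho_f*Vf + rho_m*(1-Vf) = 2.2*0.45 + 1.4*0.55 = 1.76 g/cm^3

1.76 g/cm^3


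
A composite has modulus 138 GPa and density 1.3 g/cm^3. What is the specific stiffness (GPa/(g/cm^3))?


Specific stiffness = E/rho = 138/1.3 = 106.2 GPa/(g/cm^3)

106.2 GPa/(g/cm^3)


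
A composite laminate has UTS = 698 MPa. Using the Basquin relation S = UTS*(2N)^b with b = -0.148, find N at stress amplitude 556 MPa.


N = 0.5 * (S/UTS)^(1/b) = 0.5 * (556/698)^(1/-0.148) = 2.3249 cycles

2.3249 cycles


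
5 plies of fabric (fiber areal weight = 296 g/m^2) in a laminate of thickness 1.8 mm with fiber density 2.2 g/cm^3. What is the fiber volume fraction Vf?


Vf = n * FAW / (rho_f * h * 1000) = 5 * 296 / (2.2 * 1.8 * 1000) = 0.3737

0.3737


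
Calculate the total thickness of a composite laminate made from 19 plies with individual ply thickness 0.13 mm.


h = n * t_ply = 19 * 0.13 = 2.47 mm

2.47 mm


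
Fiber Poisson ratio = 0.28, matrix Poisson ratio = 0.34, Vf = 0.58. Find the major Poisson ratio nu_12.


nu_12 = nu_f*Vf + nu_m*(1-Vf) = 0.28*0.58 + 0.34*0.42 = 0.3052

0.3052


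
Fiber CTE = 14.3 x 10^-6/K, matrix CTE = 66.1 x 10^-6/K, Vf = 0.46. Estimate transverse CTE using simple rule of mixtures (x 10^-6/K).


alpha_2 = alpha_f*Vf + alpha_m*(1-Vf) = 14.3*0.46 + 66.1*0.54 = 42.3 x 10^-6/K

42.3 x 10^-6/K


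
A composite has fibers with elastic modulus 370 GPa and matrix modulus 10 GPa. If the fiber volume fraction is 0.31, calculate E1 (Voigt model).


E1 = Ef*Vf + Em*(1-Vf) = 370*0.31 + 10*0.69 = 121.6 GPa

121.6 GPa


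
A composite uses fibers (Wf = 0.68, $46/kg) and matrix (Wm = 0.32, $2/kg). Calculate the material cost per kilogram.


Cost = cost_f*Wf + cost_m*Wm = 46*0.68 + 2*0.32 = $31.92/kg

$31.92/kg


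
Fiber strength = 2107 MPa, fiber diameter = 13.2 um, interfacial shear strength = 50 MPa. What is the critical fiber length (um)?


Lc = sigma_f * d / (2 * tau_i) = 2107 * 13.2 / (2 * 50) = 278.1 um

278.1 um


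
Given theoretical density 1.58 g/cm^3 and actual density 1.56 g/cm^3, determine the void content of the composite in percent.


Void% = (rho_theo - rho_actual)/rho_theo * 100 = (1.58 - 1.56)/1.58 * 100 = 1.27%

1.27%


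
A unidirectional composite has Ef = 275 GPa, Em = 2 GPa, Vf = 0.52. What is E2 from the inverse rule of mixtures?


1/E2 = Vf/Ef + (1-Vf)/Em = 0.52/275 + 0.48/2
E2 = 4.13 GPa

4.13 GPa


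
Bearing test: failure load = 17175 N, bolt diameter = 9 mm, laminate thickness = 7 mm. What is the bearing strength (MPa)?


sigma_br = F/(d*h) = 17175/(9*7) = 272.6 MPa

272.6 MPa


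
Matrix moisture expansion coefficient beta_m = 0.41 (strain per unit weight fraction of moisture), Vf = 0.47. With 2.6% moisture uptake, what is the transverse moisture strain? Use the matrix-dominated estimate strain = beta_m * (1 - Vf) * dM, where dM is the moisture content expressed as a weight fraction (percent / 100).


dM = 2.6/100 = 0.026
strain = beta_m * (1-Vf) * dM = 0.41 * 0.53 * 0.026 = 0.0056498

0.0056498


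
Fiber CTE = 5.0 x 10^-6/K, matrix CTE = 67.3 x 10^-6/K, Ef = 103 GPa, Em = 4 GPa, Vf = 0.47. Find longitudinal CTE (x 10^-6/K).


E1 = Ef*Vf + Em*(1-Vf) = 50.53
alpha_1 = (alpha_f*Ef*Vf + alpha_m*Em*(1-Vf))/E1 = 7.61 x 10^-6/K

7.61 x 10^-6/K


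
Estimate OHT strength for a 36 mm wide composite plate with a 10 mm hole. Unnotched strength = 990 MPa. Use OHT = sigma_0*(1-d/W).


OHT = sigma_0*(1-d/W) = 990*(1-10/36) = 715.0 MPa

715.0 MPa


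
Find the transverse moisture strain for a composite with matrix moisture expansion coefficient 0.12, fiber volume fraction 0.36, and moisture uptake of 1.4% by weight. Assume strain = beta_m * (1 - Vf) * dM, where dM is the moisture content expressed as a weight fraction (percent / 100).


dM = 1.4/100 = 0.014
strain = beta_m * (1-Vf) * dM = 0.12 * 0.64 * 0.014 = 0.0010752

0.0010752


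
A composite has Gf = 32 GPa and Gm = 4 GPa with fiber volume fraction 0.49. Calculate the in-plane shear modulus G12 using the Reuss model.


1/G12 = Vf/Gf + (1-Vf)/Gm = 0.49/32 + 0.51/4
G12 = 7.0 GPa

7.0 GPa


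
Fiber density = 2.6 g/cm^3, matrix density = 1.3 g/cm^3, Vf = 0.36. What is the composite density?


rho_c = rho_f*Vf + rho_m*(1-Vf) = 2.6*0.36 + 1.3*0.64 = 1.768 g/cm^3

1.768 g/cm^3


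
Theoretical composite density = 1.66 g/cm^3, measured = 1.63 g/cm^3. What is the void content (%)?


Void% = (rho_theo - rho_actual)/rho_theo * 100 = (1.66 - 1.63)/1.66 * 100 = 1.81%

1.81%


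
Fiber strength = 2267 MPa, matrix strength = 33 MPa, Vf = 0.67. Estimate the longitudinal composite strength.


sigma_1 = sigma_f*Vf + sigma_m*(1-Vf) = 2267*0.67 + 33*0.33 = 1529.8 MPa

1529.8 MPa


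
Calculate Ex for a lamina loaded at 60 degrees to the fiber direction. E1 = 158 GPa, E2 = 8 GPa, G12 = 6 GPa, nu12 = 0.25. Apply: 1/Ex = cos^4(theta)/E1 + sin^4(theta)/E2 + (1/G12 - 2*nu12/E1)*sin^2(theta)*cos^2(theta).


cos^4(60) = 0.0625, sin^4(60) = 0.5625, sin^2(60)*cos^2(60) = 0.1875
1/G12 - 2*nu12/E1 = 1/6 - 2*0.25/158 = 0.163502 GPa^-1
1/Ex = 0.0625/158 + 0.5625/8 + 0.163502*0.1875 = 0.1013647 GPa^-1
Ex = 9.87 GPa

9.87 GPa


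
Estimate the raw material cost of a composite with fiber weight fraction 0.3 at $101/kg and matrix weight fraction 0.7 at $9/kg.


Cost = cost_f*Wf + cost_m*Wm = 101*0.3 + 9*0.7 = $36.6/kg

$36.6/kg


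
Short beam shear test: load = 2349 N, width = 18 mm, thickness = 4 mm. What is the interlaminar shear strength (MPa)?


ILSS = 3F/(4bh) = 3*2349/(4*18*4) = 24.47 MPa

24.47 MPa


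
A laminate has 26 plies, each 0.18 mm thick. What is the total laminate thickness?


h = n * t_ply = 26 * 0.18 = 4.68 mm

4.68 mm


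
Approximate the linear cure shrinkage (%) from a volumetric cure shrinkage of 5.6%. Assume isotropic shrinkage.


Linear shrinkage ≈ vol_shrink/3 = 5.6/3 = 1.867%

1.867%


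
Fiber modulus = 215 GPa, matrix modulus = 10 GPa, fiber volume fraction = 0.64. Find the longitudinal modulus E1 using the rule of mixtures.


E1 = Ef*Vf + Em*(1-Vf) = 215*0.64 + 10*0.36 = 141.2 GPa

141.2 GPa


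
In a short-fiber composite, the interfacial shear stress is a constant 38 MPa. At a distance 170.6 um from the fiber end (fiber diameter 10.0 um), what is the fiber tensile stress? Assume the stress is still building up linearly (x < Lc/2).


Force balance: sigma_f * (pi*d^2/4) = tau * (pi*d) * x  ->  sigma_f = 4 * tau * x / d
sigma_f = 4 * 38 * 170.6 / 10.0 = 2593.1 MPa

2593.1 MPa


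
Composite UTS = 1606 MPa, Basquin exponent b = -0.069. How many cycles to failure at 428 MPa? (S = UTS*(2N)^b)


N = 0.5 * (S/UTS)^(1/b) = 0.5 * (428/1606)^(1/-0.069) = 1.0524e+08 cycles

1.0524e+08 cycles


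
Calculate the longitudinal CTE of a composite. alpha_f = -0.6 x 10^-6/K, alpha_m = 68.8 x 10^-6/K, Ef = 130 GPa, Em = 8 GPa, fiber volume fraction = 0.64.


E1 = Ef*Vf + Em*(1-Vf) = 86.08
alpha_1 = (alpha_f*Ef*Vf + alpha_m*Em*(1-Vf))/E1 = 1.72 x 10^-6/K

1.72 x 10^-6/K


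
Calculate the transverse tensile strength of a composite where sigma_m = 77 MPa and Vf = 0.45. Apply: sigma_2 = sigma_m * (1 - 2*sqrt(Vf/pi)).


factor = 1 - 2*sqrt(0.45/pi) = 0.2431
sigma_2 = 77 * 0.2431 = 18.72 MPa

18.72 MPa


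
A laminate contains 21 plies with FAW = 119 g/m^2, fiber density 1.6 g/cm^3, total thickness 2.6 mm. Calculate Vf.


Vf = n * FAW / (rho_f * h * 1000) = 21 * 119 / (1.6 * 2.6 * 1000) = 0.6007

0.6007


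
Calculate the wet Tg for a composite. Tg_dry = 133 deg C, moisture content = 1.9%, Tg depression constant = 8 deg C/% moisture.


Tg_wet = Tg_dry - k*moisture = 133 - 8*1.9 = 117.8 deg C

117.8 deg C


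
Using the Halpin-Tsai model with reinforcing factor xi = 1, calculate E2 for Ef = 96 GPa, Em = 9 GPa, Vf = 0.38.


eta = (Ef/Em - 1)/(Ef/Em + xi) = (10.6667 - 1)/(10.6667 + 1) = 0.8286
E2 = Em*(1+xi*eta*Vf)/(1-eta*Vf) = 17.27 GPa

17.27 GPa


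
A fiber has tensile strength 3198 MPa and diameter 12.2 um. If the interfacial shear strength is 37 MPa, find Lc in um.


Lc = sigma_f * d / (2 * tau_i) = 3198 * 12.2 / (2 * 37) = 527.2 um

527.2 um


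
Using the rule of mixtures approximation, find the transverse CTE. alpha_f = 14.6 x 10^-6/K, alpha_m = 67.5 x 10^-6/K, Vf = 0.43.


alpha_2 = alpha_f*Vf + alpha_m*(1-Vf) = 14.6*0.43 + 67.5*0.57 = 44.8 x 10^-6/K

44.8 x 10^-6/K


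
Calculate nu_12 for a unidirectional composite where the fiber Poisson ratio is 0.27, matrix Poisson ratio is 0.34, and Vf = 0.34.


nu_12 = nu_f*Vf + nu_m*(1-Vf) = 0.27*0.34 + 0.34*0.66 = 0.3162

0.3162


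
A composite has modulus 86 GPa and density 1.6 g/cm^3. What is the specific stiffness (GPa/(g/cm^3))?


Specific stiffness = E/rho = 86/1.6 = 53.8 GPa/(g/cm^3)

53.8 GPa/(g/cm^3)


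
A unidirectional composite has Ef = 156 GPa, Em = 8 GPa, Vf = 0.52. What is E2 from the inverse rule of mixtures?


1/E2 = Vf/Ef + (1-Vf)/Em = 0.52/156 + 0.48/8
E2 = 15.79 GPa

15.79 GPa


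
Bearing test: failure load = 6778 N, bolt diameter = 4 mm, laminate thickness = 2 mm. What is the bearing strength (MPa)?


sigma_br = F/(d*h) = 6778/(4*2) = 847.3 MPa

847.3 MPa


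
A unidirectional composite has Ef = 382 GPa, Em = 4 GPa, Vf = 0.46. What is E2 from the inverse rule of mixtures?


1/E2 = Vf/Ef + (1-Vf)/Em = 0.46/382 + 0.54/4
E2 = 7.34 GPa

7.34 GPa


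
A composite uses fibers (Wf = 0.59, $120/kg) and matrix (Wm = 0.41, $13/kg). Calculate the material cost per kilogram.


Cost = cost_f*Wf + cost_m*Wm = 120*0.59 + 13*0.41 = $76.13/kg

$76.13/kg


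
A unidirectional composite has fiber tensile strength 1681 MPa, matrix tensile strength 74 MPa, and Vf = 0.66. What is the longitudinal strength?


sigma_1 = sigma_f*Vf + sigma_m*(1-Vf) = 1681*0.66 + 74*0.34 = 1134.6 MPa

1134.6 MPa


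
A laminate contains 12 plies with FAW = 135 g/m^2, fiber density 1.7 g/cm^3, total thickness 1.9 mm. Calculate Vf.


Vf = n * FAW / (rho_f * h * 1000) = 12 * 135 / (1.7 * 1.9 * 1000) = 0.5015

0.5015


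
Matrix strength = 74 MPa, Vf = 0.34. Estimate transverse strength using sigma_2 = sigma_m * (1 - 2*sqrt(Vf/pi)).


factor = 1 - 2*sqrt(0.34/pi) = 0.342
sigma_2 = 74 * 0.342 = 25.31 MPa

25.31 MPa


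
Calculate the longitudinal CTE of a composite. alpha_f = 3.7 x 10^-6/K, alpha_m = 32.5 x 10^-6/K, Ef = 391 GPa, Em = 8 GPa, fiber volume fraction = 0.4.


E1 = Ef*Vf + Em*(1-Vf) = 161.2
alpha_1 = (alpha_f*Ef*Vf + alpha_m*Em*(1-Vf))/E1 = 4.56 x 10^-6/K

4.56 x 10^-6/K


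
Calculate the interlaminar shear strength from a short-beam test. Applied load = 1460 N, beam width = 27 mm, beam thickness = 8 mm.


ILSS = 3F/(4bh) = 3*1460/(4*27*8) = 5.07 MPa

5.07 MPa


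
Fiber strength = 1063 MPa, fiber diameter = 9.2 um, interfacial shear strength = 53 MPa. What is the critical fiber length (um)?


Lc = sigma_f * d / (2 * tau_i) = 1063 * 9.2 / (2 * 53) = 92.3 um

92.3 um


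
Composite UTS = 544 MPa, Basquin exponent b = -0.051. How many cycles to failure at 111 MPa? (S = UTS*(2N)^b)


N = 0.5 * (S/UTS)^(1/b) = 0.5 * (111/544)^(1/-0.051) = 1.7131e+13 cycles

1.7131e+13 cycles


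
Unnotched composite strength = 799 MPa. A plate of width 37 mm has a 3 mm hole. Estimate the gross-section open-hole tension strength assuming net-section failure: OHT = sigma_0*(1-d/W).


OHT = sigma_0*(1-d/W) = 799*(1-3/37) = 734.2 MPa

734.2 MPa


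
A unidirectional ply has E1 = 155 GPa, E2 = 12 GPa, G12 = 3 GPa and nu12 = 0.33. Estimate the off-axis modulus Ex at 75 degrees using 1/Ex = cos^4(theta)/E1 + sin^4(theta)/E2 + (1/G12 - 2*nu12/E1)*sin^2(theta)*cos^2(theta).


cos^4(75) = 0.004487, sin^4(75) = 0.870513, sin^2(75)*cos^2(75) = 0.0625
1/G12 - 2*nu12/E1 = 1/3 - 2*0.33/155 = 0.329075 GPa^-1
1/Ex = 0.004487/155 + 0.870513/12 + 0.329075*0.0625 = 0.0931389 GPa^-1
Ex = 10.74 GPa

10.74 GPa


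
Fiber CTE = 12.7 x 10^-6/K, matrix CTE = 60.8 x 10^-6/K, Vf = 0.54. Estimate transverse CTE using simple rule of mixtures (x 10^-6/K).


alpha_2 = alpha_f*Vf + alpha_m*(1-Vf) = 12.7*0.54 + 60.8*0.46 = 34.8 x 10^-6/K

34.8 x 10^-6/K


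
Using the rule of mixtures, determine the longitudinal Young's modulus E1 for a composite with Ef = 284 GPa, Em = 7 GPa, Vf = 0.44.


E1 = Ef*Vf + Em*(1-Vf) = 284*0.44 + 7*0.56 = 128.88 GPa

128.88 GPa


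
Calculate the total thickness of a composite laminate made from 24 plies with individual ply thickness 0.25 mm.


h = n * t_ply = 24 * 0.25 = 6.0 mm

6.0 mm


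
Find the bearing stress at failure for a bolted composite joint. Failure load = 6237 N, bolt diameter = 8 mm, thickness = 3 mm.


sigma_br = F/(d*h) = 6237/(8*3) = 259.9 MPa

259.9 MPa


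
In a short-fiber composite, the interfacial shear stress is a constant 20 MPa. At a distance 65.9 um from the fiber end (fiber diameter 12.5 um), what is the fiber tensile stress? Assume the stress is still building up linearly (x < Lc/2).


Force balance: sigma_f * (pi*d^2/4) = tau * (pi*d) * x  ->  sigma_f = 4 * tau * x / d
sigma_f = 4 * 20 * 65.9 / 12.5 = 421.8 MPa

421.8 MPa


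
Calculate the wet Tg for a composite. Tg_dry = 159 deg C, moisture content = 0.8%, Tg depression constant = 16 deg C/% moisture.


Tg_wet = Tg_dry - k*moisture = 159 - 16*0.8 = 146.2 deg C

146.2 deg C


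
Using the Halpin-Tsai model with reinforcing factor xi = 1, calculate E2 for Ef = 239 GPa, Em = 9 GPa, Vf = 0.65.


eta = (Ef/Em - 1)/(Ef/Em + xi) = (26.5556 - 1)/(26.5556 + 1) = 0.9274
E2 = Em*(1+xi*eta*Vf)/(1-eta*Vf) = 36.32 GPa

36.32 GPa


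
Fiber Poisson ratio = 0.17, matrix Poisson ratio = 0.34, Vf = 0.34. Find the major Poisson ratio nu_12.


nu_12 = nu_f*Vf + nu_m*(1-Vf) = 0.17*0.34 + 0.34*0.66 = 0.2822

0.2822


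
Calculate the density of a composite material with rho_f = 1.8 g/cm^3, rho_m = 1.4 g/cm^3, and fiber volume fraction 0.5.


rho_c = rho_f*Vf + rho_m*(1-Vf) = 1.8*0.5 + 1.4*0.5 = 1.6 g/cm^3

1.6 g/cm^3


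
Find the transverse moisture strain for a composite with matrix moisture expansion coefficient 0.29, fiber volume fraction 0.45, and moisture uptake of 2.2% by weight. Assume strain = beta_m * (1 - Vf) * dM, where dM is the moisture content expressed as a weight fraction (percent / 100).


dM = 2.2/100 = 0.022
strain = beta_m * (1-Vf) * dM = 0.29 * 0.55 * 0.022 = 0.003509

0.003509


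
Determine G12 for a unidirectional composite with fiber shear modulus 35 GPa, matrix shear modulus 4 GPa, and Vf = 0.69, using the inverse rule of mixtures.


1/G12 = Vf/Gf + (1-Vf)/Gm = 0.69/35 + 0.31/4
G12 = 10.29 GPa

10.29 GPa


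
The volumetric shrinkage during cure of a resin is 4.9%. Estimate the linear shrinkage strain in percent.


Linear shrinkage ≈ vol_shrink/3 = 4.9/3 = 1.633%

1.633%


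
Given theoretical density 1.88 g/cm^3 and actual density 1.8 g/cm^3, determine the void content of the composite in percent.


Void% = (rho_theo - rho_actual)/rho_theo * 100 = (1.88 - 1.8)/1.88 * 100 = 4.26%

4.26%


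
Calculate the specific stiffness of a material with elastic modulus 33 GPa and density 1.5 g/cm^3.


Specific stiffness = E/rho = 33/1.5 = 22.0 GPa/(g/cm^3)

22.0 GPa/(g/cm^3)


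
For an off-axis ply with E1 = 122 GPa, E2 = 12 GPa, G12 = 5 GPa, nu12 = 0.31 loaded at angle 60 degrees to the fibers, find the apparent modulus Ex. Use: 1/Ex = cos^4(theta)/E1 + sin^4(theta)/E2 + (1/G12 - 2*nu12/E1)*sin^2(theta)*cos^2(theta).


cos^4(60) = 0.0625, sin^4(60) = 0.5625, sin^2(60)*cos^2(60) = 0.1875
1/G12 - 2*nu12/E1 = 1/5 - 2*0.31/122 = 0.194918 GPa^-1
1/Ex = 0.0625/122 + 0.5625/12 + 0.194918*0.1875 = 0.0839344 GPa^-1
Ex = 11.91 GPa

11.91 GPa


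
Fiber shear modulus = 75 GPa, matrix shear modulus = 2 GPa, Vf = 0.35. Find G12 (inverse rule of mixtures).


1/G12 = Vf/Gf + (1-Vf)/Gm = 0.35/75 + 0.65/2
G12 = 3.03 GPa

3.03 GPa


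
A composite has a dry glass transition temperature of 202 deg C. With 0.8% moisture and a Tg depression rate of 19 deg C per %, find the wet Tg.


Tg_wet = Tg_dry - k*moisture = 202 - 19*0.8 = 186.8 deg C

186.8 deg C


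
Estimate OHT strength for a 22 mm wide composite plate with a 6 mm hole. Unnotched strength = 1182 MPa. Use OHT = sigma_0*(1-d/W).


OHT = sigma_0*(1-d/W) = 1182*(1-6/22) = 859.6 MPa

859.6 MPa


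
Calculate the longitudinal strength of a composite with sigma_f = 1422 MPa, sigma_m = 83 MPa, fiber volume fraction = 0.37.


sigma_1 = sigma_f*Vf + sigma_m*(1-Vf) = 1422*0.37 + 83*0.63 = 578.4 MPa

578.4 MPa


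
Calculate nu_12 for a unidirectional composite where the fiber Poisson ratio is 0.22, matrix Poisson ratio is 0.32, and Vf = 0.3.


nu_12 = nu_f*Vf + nu_m*(1-Vf) = 0.22*0.3 + 0.32*0.7 = 0.29

0.29


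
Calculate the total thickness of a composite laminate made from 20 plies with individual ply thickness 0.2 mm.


h = n * t_ply = 20 * 0.2 = 4.0 mm

4.0 mm


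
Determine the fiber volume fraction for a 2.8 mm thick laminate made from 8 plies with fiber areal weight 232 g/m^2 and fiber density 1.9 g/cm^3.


Vf = n * FAW / (rho_f * h * 1000) = 8 * 232 / (1.9 * 2.8 * 1000) = 0.3489

0.3489


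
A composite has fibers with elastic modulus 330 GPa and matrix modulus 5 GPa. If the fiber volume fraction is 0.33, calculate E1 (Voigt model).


E1 = Ef*Vf + Em*(1-Vf) = 330*0.33 + 5*0.67 = 112.25 GPa

112.25 GPa


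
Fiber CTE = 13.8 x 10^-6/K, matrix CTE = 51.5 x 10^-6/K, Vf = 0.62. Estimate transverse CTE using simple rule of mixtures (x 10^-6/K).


alpha_2 = alpha_f*Vf + alpha_m*(1-Vf) = 13.8*0.62 + 51.5*0.38 = 28.1 x 10^-6/K

28.1 x 10^-6/K


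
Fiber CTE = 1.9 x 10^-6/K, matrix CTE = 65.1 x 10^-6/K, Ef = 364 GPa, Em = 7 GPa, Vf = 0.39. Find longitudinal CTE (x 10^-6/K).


E1 = Ef*Vf + Em*(1-Vf) = 146.23
alpha_1 = (alpha_f*Ef*Vf + alpha_m*Em*(1-Vf))/E1 = 3.75 x 10^-6/K

3.75 x 10^-6/K


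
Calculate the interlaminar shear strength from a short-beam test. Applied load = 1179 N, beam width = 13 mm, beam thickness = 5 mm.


ILSS = 3F/(4bh) = 3*1179/(4*13*5) = 13.6 MPa

13.6 MPa


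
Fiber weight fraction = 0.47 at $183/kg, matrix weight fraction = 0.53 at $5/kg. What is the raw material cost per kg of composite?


Cost = cost_f*Wf + cost_m*Wm = 183*0.47 + 5*0.53 = $88.66/kg

$88.66/kg


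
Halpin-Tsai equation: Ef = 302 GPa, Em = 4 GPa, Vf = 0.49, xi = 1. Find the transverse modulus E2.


eta = (Ef/Em - 1)/(Ef/Em + xi) = (75.5 - 1)/(75.5 + 1) = 0.9739
E2 = Em*(1+xi*eta*Vf)/(1-eta*Vf) = 11.3 GPa

11.3 GPa


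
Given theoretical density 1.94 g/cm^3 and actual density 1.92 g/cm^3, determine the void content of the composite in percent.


Void% = (rho_theo - rho_actual)/rho_theo * 100 = (1.94 - 1.92)/1.94 * 100 = 1.03%

1.03%


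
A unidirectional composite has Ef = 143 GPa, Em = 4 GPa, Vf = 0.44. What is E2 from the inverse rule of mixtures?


1/E2 = Vf/Ef + (1-Vf)/Em = 0.44/143 + 0.56/4
E2 = 6.99 GPa

6.99 GPa


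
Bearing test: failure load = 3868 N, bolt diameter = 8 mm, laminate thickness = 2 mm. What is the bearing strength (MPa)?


sigma_br = F/(d*h) = 3868/(8*2) = 241.8 MPa

241.8 MPa


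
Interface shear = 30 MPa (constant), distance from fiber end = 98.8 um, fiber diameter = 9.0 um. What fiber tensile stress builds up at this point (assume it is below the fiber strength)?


Force balance: sigma_f * (pi*d^2/4) = tau * (pi*d) * x  ->  sigma_f = 4 * tau * x / d
sigma_f = 4 * 30 * 98.8 / 9.0 = 1317.3 MPa

1317.3 MPa


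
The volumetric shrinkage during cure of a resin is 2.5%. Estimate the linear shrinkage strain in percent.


Linear shrinkage ≈ vol_shrink/3 = 2.5/3 = 0.833%

0.833%


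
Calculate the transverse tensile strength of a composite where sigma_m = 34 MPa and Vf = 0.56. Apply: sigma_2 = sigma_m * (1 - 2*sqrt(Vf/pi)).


factor = 1 - 2*sqrt(0.56/pi) = 0.1556
sigma_2 = 34 * 0.1556 = 5.29 MPa

5.29 MPa


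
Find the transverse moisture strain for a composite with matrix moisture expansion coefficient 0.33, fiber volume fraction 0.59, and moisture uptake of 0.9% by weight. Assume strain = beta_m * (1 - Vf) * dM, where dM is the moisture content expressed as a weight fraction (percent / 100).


dM = 0.9/100 = 0.009
strain = beta_m * (1-Vf) * dM = 0.33 * 0.41 * 0.009 = 0.0012177

0.0012177


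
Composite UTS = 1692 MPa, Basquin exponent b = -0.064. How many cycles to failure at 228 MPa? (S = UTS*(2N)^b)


N = 0.5 * (S/UTS)^(1/b) = 0.5 * (228/1692)^(1/-0.064) = 1.9952e+13 cycles

1.9952e+13 cycles


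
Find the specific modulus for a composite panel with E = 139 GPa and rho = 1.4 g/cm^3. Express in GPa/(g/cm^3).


Specific stiffness = E/rho = 139/1.4 = 99.3 GPa/(g/cm^3)

99.3 GPa/(g/cm^3)


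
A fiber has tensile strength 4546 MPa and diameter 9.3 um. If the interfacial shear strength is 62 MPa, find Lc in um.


Lc = sigma_f * d / (2 * tau_i) = 4546 * 9.3 / (2 * 62) = 341.0 um

341.0 um


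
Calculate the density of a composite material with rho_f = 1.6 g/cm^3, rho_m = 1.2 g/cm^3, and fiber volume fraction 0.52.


rho_c = rho_f*Vf + rho_m*(1-Vf) = 1.6*0.52 + 1.2*0.48 = 1.408 g/cm^3

1.408 g/cm^3


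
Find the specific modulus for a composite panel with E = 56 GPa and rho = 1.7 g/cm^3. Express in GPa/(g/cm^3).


Specific stiffness = E/rho = 56/1.7 = 32.9 GPa/(g/cm^3)

32.9 GPa/(g/cm^3)


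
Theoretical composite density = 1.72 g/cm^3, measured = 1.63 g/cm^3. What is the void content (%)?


Void% = (rho_theo - rho_actual)/rho_theo * 100 = (1.72 - 1.63)/1.72 * 100 = 5.23%

5.23%


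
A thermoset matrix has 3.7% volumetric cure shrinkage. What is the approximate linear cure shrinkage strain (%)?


Linear shrinkage ≈ vol_shrink/3 = 3.7/3 = 1.233%

1.233%


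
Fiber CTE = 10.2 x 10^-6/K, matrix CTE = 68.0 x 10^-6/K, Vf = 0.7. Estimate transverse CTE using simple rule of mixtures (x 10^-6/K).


alpha_2 = alpha_f*Vf + alpha_m*(1-Vf) = 10.2*0.7 + 68.0*0.3 = 27.5 x 10^-6/K

27.5 x 10^-6/K


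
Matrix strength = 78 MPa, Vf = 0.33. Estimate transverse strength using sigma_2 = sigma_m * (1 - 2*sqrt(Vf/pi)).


factor = 1 - 2*sqrt(0.33/pi) = 0.3518
sigma_2 = 78 * 0.3518 = 27.44 MPa

27.44 MPa


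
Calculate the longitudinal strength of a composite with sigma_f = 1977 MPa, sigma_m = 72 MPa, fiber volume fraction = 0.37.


sigma_1 = sigma_f*Vf + sigma_m*(1-Vf) = 1977*0.37 + 72*0.63 = 776.9 MPa

776.9 MPa


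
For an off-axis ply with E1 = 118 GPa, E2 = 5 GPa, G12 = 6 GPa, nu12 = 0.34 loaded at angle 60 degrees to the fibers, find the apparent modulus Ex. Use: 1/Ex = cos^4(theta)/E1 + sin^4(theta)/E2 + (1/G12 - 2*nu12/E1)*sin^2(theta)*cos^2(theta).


cos^4(60) = 0.0625, sin^4(60) = 0.5625, sin^2(60)*cos^2(60) = 0.1875
1/G12 - 2*nu12/E1 = 1/6 - 2*0.34/118 = 0.160904 GPa^-1
1/Ex = 0.0625/118 + 0.5625/5 + 0.160904*0.1875 = 0.1431992 GPa^-1
Ex = 6.98 GPa

6.98 GPa


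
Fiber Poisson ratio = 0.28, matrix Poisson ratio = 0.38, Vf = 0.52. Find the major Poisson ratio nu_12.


nu_12 = nu_f*Vf + nu_m*(1-Vf) = 0.28*0.52 + 0.38*0.48 = 0.328

0.328


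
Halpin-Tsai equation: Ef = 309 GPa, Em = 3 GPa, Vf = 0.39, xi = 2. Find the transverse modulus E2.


eta = (Ef/Em - 1)/(Ef/Em + xi) = (103.0 - 1)/(103.0 + 2) = 0.9714
E2 = Em*(1+xi*eta*Vf)/(1-eta*Vf) = 8.49 GPa

8.49 GPa


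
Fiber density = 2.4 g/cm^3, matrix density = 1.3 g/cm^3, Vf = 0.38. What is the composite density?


rho_c = rho_f*Vf + rho_m*(1-Vf) = 2.4*0.38 + 1.3*0.62 = 1.718 g/cm^3

1.718 g/cm^3


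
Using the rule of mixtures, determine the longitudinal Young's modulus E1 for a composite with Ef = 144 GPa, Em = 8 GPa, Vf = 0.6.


E1 = Ef*Vf + Em*(1-Vf) = 144*0.6 + 8*0.4 = 89.6 GPa

89.6 GPa


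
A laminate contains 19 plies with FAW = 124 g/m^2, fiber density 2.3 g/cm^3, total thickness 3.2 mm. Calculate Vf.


Vf = n * FAW / (rho_f * h * 1000) = 19 * 124 / (2.3 * 3.2 * 1000) = 0.3201

0.3201


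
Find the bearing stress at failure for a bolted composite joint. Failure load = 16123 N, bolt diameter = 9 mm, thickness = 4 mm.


sigma_br = F/(d*h) = 16123/(9*4) = 447.9 MPa

447.9 MPa


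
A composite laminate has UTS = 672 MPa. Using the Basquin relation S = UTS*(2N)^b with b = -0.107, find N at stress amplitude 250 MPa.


N = 0.5 * (S/UTS)^(1/b) = 0.5 * (250/672)^(1/-0.107) = 5156.1746 cycles

5156.1746 cycles


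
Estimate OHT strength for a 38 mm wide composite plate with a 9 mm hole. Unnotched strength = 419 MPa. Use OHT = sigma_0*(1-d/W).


OHT = sigma_0*(1-d/W) = 419*(1-9/38) = 319.8 MPa

319.8 MPa


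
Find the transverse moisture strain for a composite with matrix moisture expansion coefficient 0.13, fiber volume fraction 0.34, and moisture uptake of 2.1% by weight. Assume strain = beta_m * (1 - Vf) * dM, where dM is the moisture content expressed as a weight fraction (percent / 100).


dM = 2.1/100 = 0.021
strain = beta_m * (1-Vf) * dM = 0.13 * 0.66 * 0.021 = 0.0018018

0.0018018


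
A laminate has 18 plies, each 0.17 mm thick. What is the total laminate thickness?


h = n * t_ply = 18 * 0.17 = 3.06 mm

3.06 mm


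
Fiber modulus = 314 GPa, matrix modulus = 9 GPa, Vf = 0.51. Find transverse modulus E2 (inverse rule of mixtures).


1/E2 = Vf/Ef + (1-Vf)/Em = 0.51/314 + 0.49/9
E2 = 17.84 GPa

17.84 GPa


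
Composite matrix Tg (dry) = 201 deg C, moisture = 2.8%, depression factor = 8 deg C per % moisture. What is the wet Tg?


Tg_wet = Tg_dry - k*moisture = 201 - 8*2.8 = 178.6 deg C

178.6 deg C


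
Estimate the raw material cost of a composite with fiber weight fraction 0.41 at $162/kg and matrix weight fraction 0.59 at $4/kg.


Cost = cost_f*Wf + cost_m*Wm = 162*0.41 + 4*0.59 = $68.78/kg

$68.78/kg


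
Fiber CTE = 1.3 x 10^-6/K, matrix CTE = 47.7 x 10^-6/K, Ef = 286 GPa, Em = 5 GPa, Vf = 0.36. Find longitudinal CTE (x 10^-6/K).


E1 = Ef*Vf + Em*(1-Vf) = 106.16
alpha_1 = (alpha_f*Ef*Vf + alpha_m*Em*(1-Vf))/E1 = 2.7 x 10^-6/K

2.7 x 10^-6/K


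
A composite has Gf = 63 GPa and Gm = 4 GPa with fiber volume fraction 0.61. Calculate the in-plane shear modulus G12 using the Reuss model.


1/G12 = Vf/Gf + (1-Vf)/Gm = 0.61/63 + 0.39/4
G12 = 9.33 GPa

9.33 GPa


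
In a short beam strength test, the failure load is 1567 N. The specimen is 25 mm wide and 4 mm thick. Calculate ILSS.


ILSS = 3F/(4bh) = 3*1567/(4*25*4) = 11.75 MPa

11.75 MPa


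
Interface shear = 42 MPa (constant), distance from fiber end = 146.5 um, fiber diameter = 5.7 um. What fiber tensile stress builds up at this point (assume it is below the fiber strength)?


Force balance: sigma_f * (pi*d^2/4) = tau * (pi*d) * x  ->  sigma_f = 4 * tau * x / d
sigma_f = 4 * 42 * 146.5 / 5.7 = 4317.9 MPa

4317.9 MPa


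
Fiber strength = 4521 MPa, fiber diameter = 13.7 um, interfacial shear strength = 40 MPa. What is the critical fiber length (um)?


Lc = sigma_f * d / (2 * tau_i) = 4521 * 13.7 / (2 * 40) = 774.2 um

774.2 um


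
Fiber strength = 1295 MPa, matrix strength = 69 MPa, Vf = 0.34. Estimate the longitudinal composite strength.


sigma_1 = sigma_f*Vf + sigma_m*(1-Vf) = 1295*0.34 + 69*0.66 = 485.8 MPa

485.8 MPa


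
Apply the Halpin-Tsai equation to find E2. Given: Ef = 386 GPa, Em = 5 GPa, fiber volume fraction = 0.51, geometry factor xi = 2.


eta = (Ef/Em - 1)/(Ef/Em + xi) = (77.2 - 1)/(77.2 + 2) = 0.9621
E2 = Em*(1+xi*eta*Vf)/(1-eta*Vf) = 19.45 GPa

19.45 GPa


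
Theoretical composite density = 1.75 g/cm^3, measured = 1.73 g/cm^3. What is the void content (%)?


Void% = (rho_theo - rho_actual)/rho_theo * 100 = (1.75 - 1.73)/1.75 * 100 = 1.14%

1.14%


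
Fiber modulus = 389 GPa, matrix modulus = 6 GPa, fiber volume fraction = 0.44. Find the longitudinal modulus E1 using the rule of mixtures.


E1 = Ef*Vf + Em*(1-Vf) = 389*0.44 + 6*0.56 = 174.52 GPa

174.52 GPa


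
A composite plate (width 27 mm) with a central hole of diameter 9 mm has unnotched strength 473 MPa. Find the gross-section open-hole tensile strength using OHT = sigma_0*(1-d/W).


OHT = sigma_0*(1-d/W) = 473*(1-9/27) = 315.3 MPa

315.3 MPa


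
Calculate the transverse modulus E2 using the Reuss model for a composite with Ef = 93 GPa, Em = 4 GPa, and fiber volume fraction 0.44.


1/E2 = Vf/Ef + (1-Vf)/Em = 0.44/93 + 0.56/4
E2 = 6.91 GPa

6.91 GPa


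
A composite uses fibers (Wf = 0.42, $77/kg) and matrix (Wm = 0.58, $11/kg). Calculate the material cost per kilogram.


Cost = cost_f*Wf + cost_m*Wm = 77*0.42 + 11*0.58 = $38.72/kg

$38.72/kg


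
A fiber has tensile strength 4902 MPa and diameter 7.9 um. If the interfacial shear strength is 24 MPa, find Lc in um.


Lc = sigma_f * d / (2 * tau_i) = 4902 * 7.9 / (2 * 24) = 806.8 um

806.8 um


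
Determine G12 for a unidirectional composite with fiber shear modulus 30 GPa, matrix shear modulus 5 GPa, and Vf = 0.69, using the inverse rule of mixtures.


1/G12 = Vf/Gf + (1-Vf)/Gm = 0.69/30 + 0.31/5
G12 = 11.76 GPa

11.76 GPa


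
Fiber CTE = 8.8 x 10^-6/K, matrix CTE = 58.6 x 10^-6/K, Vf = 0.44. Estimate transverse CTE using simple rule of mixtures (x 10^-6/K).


alpha_2 = alpha_f*Vf + alpha_m*(1-Vf) = 8.8*0.44 + 58.6*0.56 = 36.7 x 10^-6/K

36.7 x 10^-6/K


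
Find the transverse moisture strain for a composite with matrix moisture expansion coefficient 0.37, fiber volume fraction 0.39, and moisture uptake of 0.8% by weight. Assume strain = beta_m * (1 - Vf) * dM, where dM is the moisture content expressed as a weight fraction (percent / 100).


dM = 0.8/100 = 0.008
strain = beta_m * (1-Vf) * dM = 0.37 * 0.61 * 0.008 = 0.0018056

0.0018056


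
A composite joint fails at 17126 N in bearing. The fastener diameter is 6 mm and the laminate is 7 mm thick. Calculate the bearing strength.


sigma_br = F/(d*h) = 17126/(6*7) = 407.8 MPa

407.8 MPa


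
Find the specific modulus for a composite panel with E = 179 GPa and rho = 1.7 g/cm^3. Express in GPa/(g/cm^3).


Specific stiffness = E/rho = 179/1.7 = 105.3 GPa/(g/cm^3)

105.3 GPa/(g/cm^3)


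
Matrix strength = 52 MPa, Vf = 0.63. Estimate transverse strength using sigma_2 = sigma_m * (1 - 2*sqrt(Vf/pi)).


factor = 1 - 2*sqrt(0.63/pi) = 0.1044
sigma_2 = 52 * 0.1044 = 5.43 MPa

5.43 MPa


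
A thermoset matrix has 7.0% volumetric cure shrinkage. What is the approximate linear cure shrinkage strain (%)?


Linear shrinkage ≈ vol_shrink/3 = 7.0/3 = 2.333%

2.333%


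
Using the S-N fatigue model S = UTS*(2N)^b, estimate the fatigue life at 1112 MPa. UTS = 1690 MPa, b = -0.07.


N = 0.5 * (S/UTS)^(1/b) = 0.5 * (1112/1690)^(1/-0.07) = 197.6308 cycles

197.6308 cycles


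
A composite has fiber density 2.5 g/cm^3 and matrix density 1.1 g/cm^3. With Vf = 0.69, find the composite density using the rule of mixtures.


rho_c = rho_f*Vf + rho_m*(1-Vf) = 2.5*0.69 + 1.1*0.31 = 2.066 g/cm^3

2.066 g/cm^3


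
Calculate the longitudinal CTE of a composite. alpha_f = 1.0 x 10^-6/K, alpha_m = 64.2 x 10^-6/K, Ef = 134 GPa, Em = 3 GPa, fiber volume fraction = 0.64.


E1 = Ef*Vf + Em*(1-Vf) = 86.84
alpha_1 = (alpha_f*Ef*Vf + alpha_m*Em*(1-Vf))/E1 = 1.79 x 10^-6/K

1.79 x 10^-6/K


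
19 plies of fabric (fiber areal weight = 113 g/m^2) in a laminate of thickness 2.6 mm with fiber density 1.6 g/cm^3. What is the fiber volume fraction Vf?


Vf = n * FAW / (rho_f * h * 1000) = 19 * 113 / (1.6 * 2.6 * 1000) = 0.5161

0.5161


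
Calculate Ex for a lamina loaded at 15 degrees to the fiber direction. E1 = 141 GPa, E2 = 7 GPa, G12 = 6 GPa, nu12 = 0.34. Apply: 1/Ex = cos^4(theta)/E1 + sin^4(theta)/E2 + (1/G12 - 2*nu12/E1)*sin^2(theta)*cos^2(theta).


cos^4(15) = 0.870513, sin^4(15) = 0.004487, sin^2(15)*cos^2(15) = 0.0625
1/G12 - 2*nu12/E1 = 1/6 - 2*0.34/141 = 0.161844 GPa^-1
1/Ex = 0.870513/141 + 0.004487/7 + 0.161844*0.0625 = 0.0169301 GPa^-1
Ex = 59.07 GPa

59.07 GPa


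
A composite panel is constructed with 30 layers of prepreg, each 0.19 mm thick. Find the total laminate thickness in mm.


h = n * t_ply = 30 * 0.19 = 5.7 mm

5.7 mm


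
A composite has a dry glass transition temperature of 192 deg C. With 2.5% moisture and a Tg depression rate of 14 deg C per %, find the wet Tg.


Tg_wet = Tg_dry - k*moisture = 192 - 14*2.5 = 157.0 deg C

157.0 deg C


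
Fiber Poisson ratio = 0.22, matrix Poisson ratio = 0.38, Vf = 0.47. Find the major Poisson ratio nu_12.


nu_12 = nu_f*Vf + nu_m*(1-Vf) = 0.22*0.47 + 0.38*0.53 = 0.3048

0.3048


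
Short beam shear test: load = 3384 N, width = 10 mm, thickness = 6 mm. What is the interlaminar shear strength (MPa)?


ILSS = 3F/(4bh) = 3*3384/(4*10*6) = 42.3 MPa

42.3 MPa


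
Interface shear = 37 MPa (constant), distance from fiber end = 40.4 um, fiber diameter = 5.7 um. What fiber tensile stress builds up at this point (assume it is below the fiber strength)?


Force balance: sigma_f * (pi*d^2/4) = tau * (pi*d) * x  ->  sigma_f = 4 * tau * x / d
sigma_f = 4 * 37 * 40.4 / 5.7 = 1049.0 MPa

1049.0 MPa


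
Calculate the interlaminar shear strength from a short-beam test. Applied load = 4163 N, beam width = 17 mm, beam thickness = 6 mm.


ILSS = 3F/(4bh) = 3*4163/(4*17*6) = 30.61 MPa

30.61 MPa


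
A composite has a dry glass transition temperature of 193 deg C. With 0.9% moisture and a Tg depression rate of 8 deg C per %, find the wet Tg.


Tg_wet = Tg_dry - k*moisture = 193 - 8*0.9 = 185.8 deg C

185.8 deg C


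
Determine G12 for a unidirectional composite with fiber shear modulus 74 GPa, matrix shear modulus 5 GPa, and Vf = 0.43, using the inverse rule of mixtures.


1/G12 = Vf/Gf + (1-Vf)/Gm = 0.43/74 + 0.57/5
G12 = 8.35 GPa

8.35 GPa


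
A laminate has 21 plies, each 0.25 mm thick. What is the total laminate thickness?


h = n * t_ply = 21 * 0.25 = 5.25 mm

5.25 mm


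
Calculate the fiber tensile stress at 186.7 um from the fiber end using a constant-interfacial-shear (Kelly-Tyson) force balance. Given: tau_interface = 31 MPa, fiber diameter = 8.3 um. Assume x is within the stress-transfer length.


Force balance: sigma_f * (pi*d^2/4) = tau * (pi*d) * x  ->  sigma_f = 4 * tau * x / d
sigma_f = 4 * 31 * 186.7 / 8.3 = 2789.3 MPa

2789.3 MPa


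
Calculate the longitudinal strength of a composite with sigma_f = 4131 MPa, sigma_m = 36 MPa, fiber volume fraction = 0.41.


sigma_1 = sigma_f*Vf + sigma_m*(1-Vf) = 4131*0.41 + 36*0.59 = 1715.0 MPa

1715.0 MPa


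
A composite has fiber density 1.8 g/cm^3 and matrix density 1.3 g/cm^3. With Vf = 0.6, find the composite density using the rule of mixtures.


rho_c = rho_f*Vf + rho_m*(1-Vf) = 1.8*0.6 + 1.3*0.4 = 1.6 g/cm^3

1.6 g/cm^3


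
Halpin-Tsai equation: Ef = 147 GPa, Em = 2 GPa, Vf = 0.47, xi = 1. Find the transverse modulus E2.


eta = (Ef/Em - 1)/(Ef/Em + xi) = (73.5 - 1)/(73.5 + 1) = 0.9732
E2 = Em*(1+xi*eta*Vf)/(1-eta*Vf) = 5.37 GPa

5.37 GPa


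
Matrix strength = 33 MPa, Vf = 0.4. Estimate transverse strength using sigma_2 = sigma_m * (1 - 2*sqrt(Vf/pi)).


factor = 1 - 2*sqrt(0.4/pi) = 0.2864
sigma_2 = 33 * 0.2864 = 9.45 MPa

9.45 MPa


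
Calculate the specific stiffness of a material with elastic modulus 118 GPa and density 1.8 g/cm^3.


Specific stiffness = E/rho = 118/1.8 = 65.6 GPa/(g/cm^3)

65.6 GPa/(g/cm^3)


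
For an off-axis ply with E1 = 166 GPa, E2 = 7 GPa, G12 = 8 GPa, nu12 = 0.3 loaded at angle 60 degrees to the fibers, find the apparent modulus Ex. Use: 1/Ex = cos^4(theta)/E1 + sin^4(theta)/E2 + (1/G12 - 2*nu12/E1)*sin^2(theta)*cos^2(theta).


cos^4(60) = 0.0625, sin^4(60) = 0.5625, sin^2(60)*cos^2(60) = 0.1875
1/G12 - 2*nu12/E1 = 1/8 - 2*0.3/166 = 0.121386 GPa^-1
1/Ex = 0.0625/166 + 0.5625/7 + 0.121386*0.1875 = 0.1034934 GPa^-1
Ex = 9.66 GPa

9.66 GPa


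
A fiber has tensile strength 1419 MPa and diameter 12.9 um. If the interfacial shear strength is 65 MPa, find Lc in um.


Lc = sigma_f * d / (2 * tau_i) = 1419 * 12.9 / (2 * 65) = 140.8 um

140.8 um
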